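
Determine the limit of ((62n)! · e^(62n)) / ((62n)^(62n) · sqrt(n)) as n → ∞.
lim = sqrt(2π·62)

Stirling: (62n)! ~ sqrt(2π·62n) · (62n/e)^(62n). Hence
  (62n)! · e^(62n) / (62n)^(62n) ~ sqrt(2π·62n).
Dividing by sqrt(n): sqrt(2π·62n) / sqrt(n) = sqrt(2π·62) · n^((1−1)/2), so the limit is sqrt(2π·62).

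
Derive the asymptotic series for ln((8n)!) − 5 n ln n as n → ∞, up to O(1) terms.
ln((8n)!) − 5 n ln n = 3 n ln n + 8(ln 8 − 1) n + (1/2) ln(2π·8n) + O(1/n)

Stirling: ln((8n)!) = 8n ln(8n) − 8n + (1/2) ln(2π·8n) + O(1/n).
Expand 8n ln(8n) = 8n (ln n + ln 8) = 8n ln n + 8n ln 8.
Subtract 5n ln n: leading term is (8 − 5) n ln n = 3 n ln n. The next term is 8n ln 8 − 8n = 8(ln 8 − 1) n. Then the (1/2) ln(2π·8n) correction.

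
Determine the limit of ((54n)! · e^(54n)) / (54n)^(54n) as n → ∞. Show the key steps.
lim = ∞

Stirling: (54n)! ~ sqrt(2π·54n) · (54n/e)^(54n). Hence
  (54n)! · e^(54n) / (54n)^(54n) ~ sqrt(2π·54n) = sqrt(2π·54) · sqrt(n) → ∞.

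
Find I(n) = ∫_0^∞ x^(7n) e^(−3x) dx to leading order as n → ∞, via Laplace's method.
I(n) ~ (sqrt(2π·7n) / 3) · (7n/(3e))^(7n)

Write the integrand as exp(7n ln x − 3x) and set f(x) = 7n ln x − 3x. Then f'(x) = 7n/x − 3 = 0 at x* = 7n/3, and f''(x*) = −7n/x*^2 = −3^2/(7n). Laplace's method (interior maximum) gives
  I(n) ~ e^(f(x*)) · sqrt(2π / |f''(x*)|)
        = exp(7n ln(7n/3) − 7n) · sqrt(2π · 7n / 3^2)
        = (7n/3)^(7n) e^(−7n) · sqrt(2π·7n) / 3
        = (sqrt(2π·7n) / 3) · (7n/(3e))^(7n).
This matches Γ(7n+1)/3^(7n+1) with Stirling applied to Γ.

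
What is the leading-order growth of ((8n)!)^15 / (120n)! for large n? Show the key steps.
((8n)!)^15/(120n)! ~ ((2π·8n)^(14/2) / sqrt(15)) · 15^(−15·8n)  →  0

Write N = 8n. Stirling: N! ~ sqrt(2π N)(N/e)^N and (15N)! ~ sqrt(2π·15N)·(15N/e)^(15N).
  (N!)^15/(15N)! ~ (2π N)^(15/2) (N/e)^(15N) / [sqrt(2π·15N) (15N/e)^(15N)]
     = (2π N)^(15/2) / sqrt(2π·15N) · (N/(15N))^(15N)
     = (2π N)^((15−1)/2) / sqrt(15) · 15^(−15N).
Since 15^15 > 1, the factor 15^(−15N) decays exponentially, so the ratio → 0. Substituting N = 8n gives the stated form.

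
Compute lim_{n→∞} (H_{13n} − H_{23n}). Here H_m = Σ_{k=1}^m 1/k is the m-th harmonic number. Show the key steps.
lim = ln(13/23)

Euler-Maclaurin gives H_m = ln m + γ + 1/(2m) + O(1/m^2). The γ and O(1/m) terms cancel in the difference:
  H_{13n} − H_{23n} = ln(13n) − ln(23n) + O(1/n) = ln(13/23) + O(1/n).
Hence the limit is ln(13/23).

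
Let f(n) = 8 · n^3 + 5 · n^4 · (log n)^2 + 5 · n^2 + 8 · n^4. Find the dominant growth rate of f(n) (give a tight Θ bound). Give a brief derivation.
f(n) ∈ Θ(n^4 · (log n)^2)

Compare the terms by growth order. For large n, n^a · (log n)^b dominates n^a' · (log n)^b' iff a > a', or (a = a' and b > b'). Ranking the 4 terms shows the dominant one is 5 · n^4 · (log n)^2. Hence f(n) ∈ Θ(n^4 · (log n)^2).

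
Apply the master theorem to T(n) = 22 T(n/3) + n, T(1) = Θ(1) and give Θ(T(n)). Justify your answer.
T(n) = Θ(n^(log_3 22))

Master theorem: compare f(n) = n to n^(log_3 22) where log_3 22 ≈ 2.814. Since 1 < log_3 22, we have f(n) = O(n^(log_3 22 − ε)) for some ε > 0 — Case 1. Hence T(n) = Θ(n^(log_3 22)).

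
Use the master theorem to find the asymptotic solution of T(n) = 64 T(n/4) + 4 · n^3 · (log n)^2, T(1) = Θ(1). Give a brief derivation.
T(n) = Θ(n^3 · (log n)^3)

Here log_4 64 = 3 and f(n) = 4 · n^3 · (log n)^2 = Θ(n^(log_4 64) · (log n)^2). This is the extended Case 2 of the master theorem (f matches the critical exponent up to log factors), giving T(n) = Θ(n^(log_4 64) · (log n)^(2+1)) = Θ(n^3 · (log n)^3).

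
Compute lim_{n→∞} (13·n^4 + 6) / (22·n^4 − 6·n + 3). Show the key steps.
lim = 13/22

For large n the leading n^4 terms dominate both numerator and denominator. Dividing top and bottom by n^4, every other term tends to 0, leaving 13/22.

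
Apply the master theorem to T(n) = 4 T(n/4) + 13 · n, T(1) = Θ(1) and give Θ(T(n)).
T(n) = Θ(n log n)

log_4 4 = 1, and f(n) = 13 · n = Θ(n^(log_4 4)). This is Case 2 of the master theorem: T(n) = Θ(f(n) · log n) = Θ(n log n).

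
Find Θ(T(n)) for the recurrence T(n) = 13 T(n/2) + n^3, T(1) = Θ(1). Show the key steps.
T(n) = Θ(n^(log_2 13))

Master theorem: compare f(n) = n^3 to n^(log_2 13) where log_2 13 ≈ 3.700. Since 3 < log_2 13, we have f(n) = O(n^(log_2 13 − ε)) for some ε > 0 — Case 1. Hence T(n) = Θ(n^(log_2 13)).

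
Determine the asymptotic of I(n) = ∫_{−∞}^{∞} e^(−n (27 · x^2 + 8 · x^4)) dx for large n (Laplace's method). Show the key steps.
I(n) ~ sqrt(π/(27n))

φ(x) = 27 · x^2 + 8 · x^4 has its unique global minimum at x* = 0 (since φ'(x) = 54x + 32x^3 = 0 only at x = 0 for real x with both coefficients positive, and φ → ∞ as |x| → ∞). At x* = 0, φ(0) = 0 and φ''(0) = 54. Laplace's method then gives
  I(n) ~ sqrt(2π / (n · φ''(0))) · e^(−n φ(0)) = sqrt(2π / (54n)) = sqrt(π/(27n)).
The 8 · x^4 term contributes only at subleading order (an O(1/n) relative correction).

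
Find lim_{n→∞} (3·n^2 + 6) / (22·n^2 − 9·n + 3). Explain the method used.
lim = 3/22

For large n the leading n^2 terms dominate both numerator and denominator. Dividing top and bottom by n^2, every other term tends to 0, leaving 3/22.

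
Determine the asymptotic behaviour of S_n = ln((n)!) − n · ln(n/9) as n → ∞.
S_n ~ n · (ln 9 − 1) + O(ln n)

Stirling: ln((n)!) = n ln(n) − n + O(ln n).
  S_n = n ln(n) − n − n ln(n/9) + O(ln n)
      = n ln(n) − n ln n + n ln 9 − n + O(ln n)
      = n ln 9 − n + O(ln n)
      = n (ln 9 − 1) + O(ln n).
Numerically ln(9) − 1 ≈ 1.1972.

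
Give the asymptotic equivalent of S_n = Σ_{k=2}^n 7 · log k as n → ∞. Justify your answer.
S_n ~ 7 · (n log n − n)

By integral comparison, S_n = ∫_1^n 7 · log x dx + O(log n). For the integral, ∫ log x dx = n log n − n. Hence S_n ~ 7 · (n log n − n).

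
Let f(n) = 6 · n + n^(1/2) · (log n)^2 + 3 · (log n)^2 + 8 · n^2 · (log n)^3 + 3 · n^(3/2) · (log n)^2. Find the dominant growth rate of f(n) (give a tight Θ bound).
f(n) ∈ Θ(n^2 · (log n)^3)

Compare the terms by growth order. For large n, n^a · (log n)^b dominates n^a' · (log n)^b' iff a > a', or (a = a' and b > b'). Ranking the 5 terms shows the dominant one is 8 · n^2 · (log n)^3. Hence f(n) ∈ Θ(n^2 · (log n)^3).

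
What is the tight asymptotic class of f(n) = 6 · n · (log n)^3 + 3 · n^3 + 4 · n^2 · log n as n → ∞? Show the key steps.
f(n) ∈ Θ(n^3)

Compare the terms by growth order. For large n, n^a · (log n)^b dominates n^a' · (log n)^b' iff a > a', or (a = a' and b > b'). Ranking the 3 terms shows the dominant one is 3 · n^3. Hence f(n) ∈ Θ(n^3).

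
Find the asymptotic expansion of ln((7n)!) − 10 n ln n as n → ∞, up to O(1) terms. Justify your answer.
ln((7n)!) − 10 n ln n = −3 n ln n + 7(ln 7 − 1) n + (1/2) ln(2π·7n) + O(1/n)

Stirling: ln((7n)!) = 7n ln(7n) − 7n + (1/2) ln(2π·7n) + O(1/n).
Expand 7n ln(7n) = 7n (ln n + ln 7) = 7n ln n + 7n ln 7.
Subtract 10n ln n: leading term is (7 − 10) n ln n = −3 n ln n. The next term is 7n ln 7 − 7n = 7(ln 7 − 1) n. Then the (1/2) ln(2π·7n) correction.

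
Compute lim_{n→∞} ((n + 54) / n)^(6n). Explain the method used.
lim = e^324

Rewrite as (1 + 54/n)^(6n). By the standard limit (1 + x/n)^n → e^x, we have (1 + 54/n)^n → e^54, and raising to the 6th power gives e^324.
More precisely, ln[(1 + 54/n)^(6n)] = 6n · ln(1 + 54/n) = 6n · (54/n + O(1/n^2)) = 324 + O(1/n) → 324.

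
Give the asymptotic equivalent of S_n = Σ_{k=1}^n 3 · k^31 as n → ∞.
S_n ~ 3 · n^32 / 32

By integral comparison (Euler-Maclaurin), Σ_{k=1}^n 3 · k^31 = 3 · ∫_0^n x^31 dx + O(n^31) = 3 · n^32/32 + O(n^31). (Equivalently, Faulhaber's formula gives the same leading term.)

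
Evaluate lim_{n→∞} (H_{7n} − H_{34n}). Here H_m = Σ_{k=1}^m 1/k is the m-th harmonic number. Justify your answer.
lim = ln(7/34)

Euler-Maclaurin gives H_m = ln m + γ + 1/(2m) + O(1/m^2). The γ and O(1/m) terms cancel in the difference:
  H_{7n} − H_{34n} = ln(7n) − ln(34n) + O(1/n) = ln(7/34) + O(1/n).
Hence the limit is ln(7/34).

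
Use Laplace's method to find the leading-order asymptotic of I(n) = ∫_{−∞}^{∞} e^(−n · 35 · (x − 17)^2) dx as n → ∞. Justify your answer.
I(n) = sqrt(π/(35n))

Here φ(x) = 35 · (x − 17)^2 has its unique minimum at x* = 17 with φ(x*) = 0 and φ''(x*) = 70. Laplace's method gives
  I(n) ~ e^(−n φ(x*)) · sqrt(2π / (n · φ''(x*))) = sqrt(2π / (70n)) = sqrt(π/(35n)).
This is exact: substituting u = (x − 17)·sqrt(35n) gives I(n) = (1/sqrt(35n)) ∫_{−∞}^{∞} e^(−u^2) du = sqrt(π/(35n)).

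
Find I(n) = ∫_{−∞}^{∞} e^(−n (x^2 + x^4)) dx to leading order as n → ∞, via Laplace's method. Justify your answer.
I(n) ~ sqrt(π/n)

φ(x) = x^2 + x^4 has its unique global minimum at x* = 0 (since φ'(x) = 2x + 4x^3 = 0 only at x = 0 for real x with both coefficients positive, and φ → ∞ as |x| → ∞). At x* = 0, φ(0) = 0 and φ''(0) = 2. Laplace's method then gives
  I(n) ~ sqrt(2π / (n · φ''(0))) · e^(−n φ(0)) = sqrt(2π / (2n)) = sqrt(π/n).
The x^4 term contributes only at subleading order (an O(1/n) relative correction).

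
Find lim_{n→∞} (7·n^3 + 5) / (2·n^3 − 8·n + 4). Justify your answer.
lim = 7/2

For large n the leading n^3 terms dominate both numerator and denominator. Dividing top and bottom by n^3, every other term tends to 0, leaving 7/2.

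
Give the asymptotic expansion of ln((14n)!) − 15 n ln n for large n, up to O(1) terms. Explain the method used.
ln((14n)!) − 15 n ln n = −n ln n + 14(ln 14 − 1) n + (1/2) ln(2π·14n) + O(1/n)

Stirling: ln((14n)!) = 14n ln(14n) − 14n + (1/2) ln(2π·14n) + O(1/n).
Expand 14n ln(14n) = 14n (ln n + ln 14) = 14n ln n + 14n ln 14.
Subtract 15n ln n: leading term is (14 − 15) n ln n = −n ln n. The next term is 14n ln 14 − 14n = 14(ln 14 − 1) n. Then the (1/2) ln(2π·14n) correction.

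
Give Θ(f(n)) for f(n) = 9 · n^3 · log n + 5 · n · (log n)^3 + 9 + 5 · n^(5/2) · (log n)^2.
f(n) ∈ Θ(n^3 · log n)

Compare the terms by growth order. For large n, n^a · (log n)^b dominates n^a' · (log n)^b' iff a > a', or (a = a' and b > b'). Ranking the 4 terms shows the dominant one is 9 · n^3 · log n. Hence f(n) ∈ Θ(n^3 · log n).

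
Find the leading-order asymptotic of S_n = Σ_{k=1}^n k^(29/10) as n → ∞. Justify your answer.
S_n ~ (10/39) · n^(39/10)

Integral comparison: Σ_{k=1}^n k^(29/10) = ∫_0^n x^(29/10) dx + O(n^(29/10)). The integral is n^(1 + 29/10) / (1 + 29/10) = n^((29+10)/10) / ((29+10)/10) = (10/39) · n^(39/10).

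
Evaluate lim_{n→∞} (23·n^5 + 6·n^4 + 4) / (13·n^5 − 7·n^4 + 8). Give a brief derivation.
lim = 23/13

For large n the leading n^5 terms dominate both numerator and denominator. Dividing top and bottom by n^5, every other term tends to 0, leaving 23/13.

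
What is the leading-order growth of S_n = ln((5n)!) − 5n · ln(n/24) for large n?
S_n ~ 5n · (ln 120 − 1) + O(ln n)

Stirling: ln((5n)!) = 5n ln(5n) − 5n + O(ln n).
  S_n = 5n ln(5n) − 5n − 5n ln(n/24) + O(ln n)
      = 5n ln(5n) − 5n ln n + 5n ln 24 − 5n + O(ln n)
      = 5n ln 5 + 5n ln 24 − 5n + O(ln n)
      = 5n (ln 120 − 1) + O(ln n).
Numerically ln(120) − 1 ≈ 3.7875.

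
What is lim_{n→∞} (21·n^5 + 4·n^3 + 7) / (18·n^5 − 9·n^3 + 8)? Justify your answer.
lim = 21/18 = 7/6

For large n the leading n^5 terms dominate both numerator and denominator. Dividing top and bottom by n^5, every other term tends to 0, leaving 21/18 = 7/6.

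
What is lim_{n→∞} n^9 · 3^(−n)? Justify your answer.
lim = 0

Exponentials with base > 1 dominate every fixed polynomial: for any fixed c, n^c / 3^n → 0 as n → ∞ (e.g. by the ratio test, or by writing 3^n = e^(n ln 3) and noting e^(n ln 3) / n^c → ∞). Hence n^9 · 3^(−n) = n^9 / 3^n → 0.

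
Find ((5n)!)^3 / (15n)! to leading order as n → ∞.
((5n)!)^3/(15n)! ~ ((2π·5n)^(2/2) / sqrt(3)) · 3^(−3·5n)  →  0

Write N = 5n. Stirling: N! ~ sqrt(2π N)(N/e)^N and (3N)! ~ sqrt(2π·3N)·(3N/e)^(3N).
  (N!)^3/(3N)! ~ (2π N)^(3/2) (N/e)^(3N) / [sqrt(2π·3N) (3N/e)^(3N)]
     = (2π N)^(3/2) / sqrt(2π·3N) · (N/(3N))^(3N)
     = (2π N)^((3−1)/2) / sqrt(3) · 3^(−3N).
Since 3^3 > 1, the factor 3^(−3N) decays exponentially, so the ratio → 0. Substituting N = 5n gives the stated form.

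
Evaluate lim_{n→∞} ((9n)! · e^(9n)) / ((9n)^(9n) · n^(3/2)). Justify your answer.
lim = 0

Stirling: (9n)! ~ sqrt(2π·9n) · (9n/e)^(9n). Hence
  (9n)! · e^(9n) / (9n)^(9n) ~ sqrt(2π·9n).
Dividing by n^(3/2): sqrt(2π·9n) / n^(3/2) = sqrt(2π·9) · n^((1−3)/2), so the expression behaves like sqrt(2π·9) · n^((1−3)/2) → 0.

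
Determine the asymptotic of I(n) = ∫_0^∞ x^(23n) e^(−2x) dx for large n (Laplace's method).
I(n) ~ (sqrt(2π·23n) / 2) · (23n/(2e))^(23n)

Write the integrand as exp(23n ln x − 2x) and set f(x) = 23n ln x − 2x. Then f'(x) = 23n/x − 2 = 0 at x* = 23n/2, and f''(x*) = −23n/x*^2 = −2^2/(23n). Laplace's method (interior maximum) gives
  I(n) ~ e^(f(x*)) · sqrt(2π / |f''(x*)|)
        = exp(23n ln(23n/2) − 23n) · sqrt(2π · 23n / 2^2)
        = (23n/2)^(23n) e^(−23n) · sqrt(2π·23n) / 2
        = (sqrt(2π·23n) / 2) · (23n/(2e))^(23n).
This matches Γ(23n+1)/2^(23n+1) with Stirling applied to Γ.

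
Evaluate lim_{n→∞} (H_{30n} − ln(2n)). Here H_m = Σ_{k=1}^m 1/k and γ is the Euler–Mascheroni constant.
lim = ln 15 + γ

By Euler-Maclaurin, H_m = ln m + γ + O(1/m). So
  H_{30n} − ln(2n) = ln(30n) + γ − ln(2n) + O(1/n)
                       = ln(30/2) + γ + O(1/n).
Hence the limit is ln(30/2) + γ (= ln 15).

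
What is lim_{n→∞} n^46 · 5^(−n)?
lim = 0

Exponentials with base > 1 dominate every fixed polynomial: for any fixed c, n^c / 5^n → 0 as n → ∞ (e.g. by the ratio test, or by writing 5^n = e^(n ln 5) and noting e^(n ln 5) / n^c → ∞). Hence n^46 · 5^(−n) = n^46 / 5^n → 0.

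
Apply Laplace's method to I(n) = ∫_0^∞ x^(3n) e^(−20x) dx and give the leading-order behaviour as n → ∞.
I(n) ~ (sqrt(2π·3n) / 20) · (3n/(20e))^(3n)

Write the integrand as exp(3n ln x − 20x) and set f(x) = 3n ln x − 20x. Then f'(x) = 3n/x − 20 = 0 at x* = 3n/20, and f''(x*) = −3n/x*^2 = −20^2/(3n). Laplace's method (interior maximum) gives
  I(n) ~ e^(f(x*)) · sqrt(2π / |f''(x*)|)
        = exp(3n ln(3n/20) − 3n) · sqrt(2π · 3n / 20^2)
        = (3n/20)^(3n) e^(−3n) · sqrt(2π·3n) / 20
        = (sqrt(2π·3n) / 20) · (3n/(20e))^(3n).
This matches Γ(3n+1)/20^(3n+1) with Stirling applied to Γ.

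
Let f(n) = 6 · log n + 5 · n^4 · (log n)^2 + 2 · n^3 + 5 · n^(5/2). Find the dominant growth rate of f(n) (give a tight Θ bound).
f(n) ∈ Θ(n^4 · (log n)^2)

Compare the terms by growth order. For large n, n^a · (log n)^b dominates n^a' · (log n)^b' iff a > a', or (a = a' and b > b'). Ranking the 4 terms shows the dominant one is 5 · n^4 · (log n)^2. Hence f(n) ∈ Θ(n^4 · (log n)^2).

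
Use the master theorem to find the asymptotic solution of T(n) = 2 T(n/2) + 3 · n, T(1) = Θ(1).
T(n) = Θ(n log n)

log_2 2 = 1, and f(n) = 3 · n = Θ(n^(log_2 2)). This is Case 2 of the master theorem: T(n) = Θ(f(n) · log n) = Θ(n log n).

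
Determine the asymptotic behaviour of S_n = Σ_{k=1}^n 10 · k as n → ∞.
S_n ~ 5 · n^2

By integral comparison (Euler-Maclaurin), Σ_{k=1}^n 10 · k = 10 · ∫_0^n x^1 dx + O(n) = 10 · n^2/2 = 5 · n^2 + O(n). (Equivalently, Faulhaber's formula gives the same leading term.)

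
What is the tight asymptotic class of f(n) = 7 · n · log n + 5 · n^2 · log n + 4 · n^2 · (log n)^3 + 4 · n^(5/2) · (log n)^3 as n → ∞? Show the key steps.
f(n) ∈ Θ(n^(5/2) · (log n)^3)

Compare the terms by growth order. For large n, n^a · (log n)^b dominates n^a' · (log n)^b' iff a > a', or (a = a' and b > b'). Ranking the 4 terms shows the dominant one is 4 · n^(5/2) · (log n)^3. Hence f(n) ∈ Θ(n^(5/2) · (log n)^3).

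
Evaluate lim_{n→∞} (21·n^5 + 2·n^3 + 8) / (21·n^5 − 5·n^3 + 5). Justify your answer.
lim = 21/21 = 1

For large n the leading n^5 terms dominate both numerator and denominator. Dividing top and bottom by n^5, every other term tends to 0, leaving 21/21 = 1.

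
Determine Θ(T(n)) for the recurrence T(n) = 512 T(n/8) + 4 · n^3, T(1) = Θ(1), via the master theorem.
T(n) = Θ(n^3 log n)

log_8 512 = 3, and f(n) = 4 · n^3 = Θ(n^(log_8 512)). This is Case 2 of the master theorem: T(n) = Θ(f(n) · log n) = Θ(n^3 log n).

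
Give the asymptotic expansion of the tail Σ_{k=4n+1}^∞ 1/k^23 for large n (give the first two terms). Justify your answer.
Σ_{k>4n} 1/k^23 = 1/(22 · (4n)^22) − 1/(2 · (4n)^23) + O(1/(4n)^24)

Compare to the integral: ∫_{4n}^∞ x^(−23) dx = [−x^(−22)/22]_{4n}^∞ = 1/((23−1)·(4n)^22). The Euler-Maclaurin correction adds −f(4n)/2 = −1/(2·(4n)^23). Euler-Maclaurin then gives
  Σ_{k>4n} 1/k^23 = ∫_{4n}^∞ dx/x^23 − 1/(2·(4n)^23) + O(1/(4n)^24).
(Equivalently this is ζ(23) − Σ_{k≤4n} 1/k^23.)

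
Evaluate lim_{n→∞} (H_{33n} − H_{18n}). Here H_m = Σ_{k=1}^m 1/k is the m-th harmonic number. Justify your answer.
lim = ln(33/18) = ln(11/6)

Euler-Maclaurin gives H_m = ln m + γ + 1/(2m) + O(1/m^2). The γ and O(1/m) terms cancel in the difference:
  H_{33n} − H_{18n} = ln(33n) − ln(18n) + O(1/n) = ln(33/18) + O(1/n).
Hence the limit is ln(33/18) = ln(11/6).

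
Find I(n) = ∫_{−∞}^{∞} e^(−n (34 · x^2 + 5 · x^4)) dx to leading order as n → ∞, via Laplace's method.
I(n) ~ sqrt(π/(34n))

φ(x) = 34 · x^2 + 5 · x^4 has its unique global minimum at x* = 0 (since φ'(x) = 68x + 20x^3 = 0 only at x = 0 for real x with both coefficients positive, and φ → ∞ as |x| → ∞). At x* = 0, φ(0) = 0 and φ''(0) = 68. Laplace's method then gives
  I(n) ~ sqrt(2π / (n · φ''(0))) · e^(−n φ(0)) = sqrt(2π / (68n)) = sqrt(π/(34n)).
The 5 · x^4 term contributes only at subleading order (an O(1/n) relative correction).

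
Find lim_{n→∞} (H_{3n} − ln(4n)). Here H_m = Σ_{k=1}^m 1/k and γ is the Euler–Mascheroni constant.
lim = ln(3/4) + γ

By Euler-Maclaurin, H_m = ln m + γ + O(1/m). So
  H_{3n} − ln(4n) = ln(3n) + γ − ln(4n) + O(1/n)
                       = ln(3/4) + γ + O(1/n).
Hence the limit is ln(3/4) + γ.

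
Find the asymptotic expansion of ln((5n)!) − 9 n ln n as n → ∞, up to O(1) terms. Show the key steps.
ln((5n)!) − 9 n ln n = −4 n ln n + 5(ln 5 − 1) n + (1/2) ln(2π·5n) + O(1/n)

Stirling: ln((5n)!) = 5n ln(5n) − 5n + (1/2) ln(2π·5n) + O(1/n).
Expand 5n ln(5n) = 5n (ln n + ln 5) = 5n ln n + 5n ln 5.
Subtract 9n ln n: leading term is (5 − 9) n ln n = −4 n ln n. The next term is 5n ln 5 − 5n = 5(ln 5 − 1) n. Then the (1/2) ln(2π·5n) correction.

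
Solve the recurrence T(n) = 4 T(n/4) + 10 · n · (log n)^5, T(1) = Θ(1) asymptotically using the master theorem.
T(n) = Θ(n · (log n)^6)

Here log_4 4 = 1 and f(n) = 10 · n · (log n)^5 = Θ(n^(log_4 4) · (log n)^5). This is the extended Case 2 of the master theorem (f matches the critical exponent up to log factors), giving T(n) = Θ(n^(log_4 4) · (log n)^(5+1)) = Θ(n · (log n)^6).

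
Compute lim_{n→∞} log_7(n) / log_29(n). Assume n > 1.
lim = ln(29) / ln(7) = log_7(29)

Change of base: log_7(n) = ln n / ln 7 and log_29(n) = ln n / ln 29. The ratio is (ln n / ln 7) · (ln 29 / ln n) = ln 29 / ln 7, a constant independent of n. So the limit is ln 29 / ln 7 = log_7(29).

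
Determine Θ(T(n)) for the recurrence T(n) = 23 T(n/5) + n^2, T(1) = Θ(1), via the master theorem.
T(n) = Θ(n^2)

log_5 23 ≈ 1.948. f(n) = n^2 dominates n^(log_5 23) since 2 > 1.948, and the regularity condition a·f(n/b) = 23·(n/5)^2 = (23/25)·n^2 ≤ c·f(n) holds with c = 23/25 ≈ 0.92 < 1. So this is Case 3: T(n) = Θ(f(n)) = Θ(n^2).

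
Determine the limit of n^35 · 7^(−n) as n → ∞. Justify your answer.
lim = 0

Exponentials with base > 1 dominate every fixed polynomial: for any fixed c, n^c / 7^n → 0 as n → ∞ (e.g. by the ratio test, or by writing 7^n = e^(n ln 7) and noting e^(n ln 7) / n^c → ∞). Hence n^35 · 7^(−n) = n^35 / 7^n → 0.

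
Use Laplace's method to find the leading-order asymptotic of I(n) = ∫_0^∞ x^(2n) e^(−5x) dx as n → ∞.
I(n) ~ (sqrt(2π·2n) / 5) · (2n/(5e))^(2n)

Write the integrand as exp(2n ln x − 5x) and set f(x) = 2n ln x − 5x. Then f'(x) = 2n/x − 5 = 0 at x* = 2n/5, and f''(x*) = −2n/x*^2 = −5^2/(2n). Laplace's method (interior maximum) gives
  I(n) ~ e^(f(x*)) · sqrt(2π / |f''(x*)|)
        = exp(2n ln(2n/5) − 2n) · sqrt(2π · 2n / 5^2)
        = (2n/5)^(2n) e^(−2n) · sqrt(2π·2n) / 5
        = (sqrt(2π·2n) / 5) · (2n/(5e))^(2n).
This matches Γ(2n+1)/5^(2n+1) with Stirling applied to Γ.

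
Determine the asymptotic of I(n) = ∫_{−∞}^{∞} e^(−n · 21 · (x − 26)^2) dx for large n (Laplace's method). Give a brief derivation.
I(n) = sqrt(π/(21n))

Here φ(x) = 21 · (x − 26)^2 has its unique minimum at x* = 26 with φ(x*) = 0 and φ''(x*) = 42. Laplace's method gives
  I(n) ~ e^(−n φ(x*)) · sqrt(2π / (n · φ''(x*))) = sqrt(2π / (42n)) = sqrt(π/(21n)).
This is exact: substituting u = (x − 26)·sqrt(21n) gives I(n) = (1/sqrt(21n)) ∫_{−∞}^{∞} e^(−u^2) du = sqrt(π/(21n)).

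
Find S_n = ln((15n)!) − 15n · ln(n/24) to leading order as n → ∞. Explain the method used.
S_n ~ 15n · (ln 360 − 1) + O(ln n)

Stirling: ln((15n)!) = 15n ln(15n) − 15n + O(ln n).
  S_n = 15n ln(15n) − 15n − 15n ln(n/24) + O(ln n)
      = 15n ln(15n) − 15n ln n + 15n ln 24 − 15n + O(ln n)
      = 15n ln 15 + 15n ln 24 − 15n + O(ln n)
      = 15n (ln 360 − 1) + O(ln n).
Numerically ln(360) − 1 ≈ 4.8861.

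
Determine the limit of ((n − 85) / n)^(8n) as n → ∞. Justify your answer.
lim = e^(−680)

Rewrite as (1 − 85/n)^(8n). By the standard limit (1 + x/n)^n → e^x, we have (1 − 85/n)^n → e^(−85), and raising to the 8th power gives e^(−680).
More precisely, ln[(1 − 85/n)^(8n)] = 8n · ln(1 − 85/n) = 8n · (-85/n + O(1/n^2)) = -680 + O(1/n) → -680.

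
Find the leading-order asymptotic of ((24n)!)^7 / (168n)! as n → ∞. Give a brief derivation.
((24n)!)^7/(168n)! ~ ((2π·24n)^(6/2) / sqrt(7)) · 7^(−7·24n)  →  0

Write N = 24n. Stirling: N! ~ sqrt(2π N)(N/e)^N and (7N)! ~ sqrt(2π·7N)·(7N/e)^(7N).
  (N!)^7/(7N)! ~ (2π N)^(7/2) (N/e)^(7N) / [sqrt(2π·7N) (7N/e)^(7N)]
     = (2π N)^(7/2) / sqrt(2π·7N) · (N/(7N))^(7N)
     = (2π N)^((7−1)/2) / sqrt(7) · 7^(−7N).
Since 7^7 > 1, the factor 7^(−7N) decays exponentially, so the ratio → 0. Substituting N = 24n gives the stated form.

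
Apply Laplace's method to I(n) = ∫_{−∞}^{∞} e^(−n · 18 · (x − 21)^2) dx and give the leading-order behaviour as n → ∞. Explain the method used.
I(n) = sqrt(π/(18n))

Here φ(x) = 18 · (x − 21)^2 has its unique minimum at x* = 21 with φ(x*) = 0 and φ''(x*) = 36. Laplace's method gives
  I(n) ~ e^(−n φ(x*)) · sqrt(2π / (n · φ''(x*))) = sqrt(2π / (36n)) = sqrt(π/(18n)).
This is exact: substituting u = (x − 21)·sqrt(18n) gives I(n) = (1/sqrt(18n)) ∫_{−∞}^{∞} e^(−u^2) du = sqrt(π/(18n)).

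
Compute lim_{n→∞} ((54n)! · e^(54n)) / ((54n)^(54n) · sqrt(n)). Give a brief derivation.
lim = sqrt(2π·54)

Stirling: (54n)! ~ sqrt(2π·54n) · (54n/e)^(54n). Hence
  (54n)! · e^(54n) / (54n)^(54n) ~ sqrt(2π·54n).
Dividing by sqrt(n): sqrt(2π·54n) / sqrt(n) = sqrt(2π·54) · n^((1−1)/2), so the limit is sqrt(2π·54).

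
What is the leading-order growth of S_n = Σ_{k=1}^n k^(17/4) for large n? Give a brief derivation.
S_n ~ (4/21) · n^(21/4)

Integral comparison: Σ_{k=1}^n k^(17/4) = ∫_0^n x^(17/4) dx + O(n^(17/4)). The integral is n^(1 + 17/4) / (1 + 17/4) = n^((17+4)/4) / ((17+4)/4) = (4/21) · n^(21/4).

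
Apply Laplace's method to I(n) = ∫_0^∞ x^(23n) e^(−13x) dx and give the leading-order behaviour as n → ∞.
I(n) ~ (sqrt(2π·23n) / 13) · (23n/(13e))^(23n)

Write the integrand as exp(23n ln x − 13x) and set f(x) = 23n ln x − 13x. Then f'(x) = 23n/x − 13 = 0 at x* = 23n/13, and f''(x*) = −23n/x*^2 = −13^2/(23n). Laplace's method (interior maximum) gives
  I(n) ~ e^(f(x*)) · sqrt(2π / |f''(x*)|)
        = exp(23n ln(23n/13) − 23n) · sqrt(2π · 23n / 13^2)
        = (23n/13)^(23n) e^(−23n) · sqrt(2π·23n) / 13
        = (sqrt(2π·23n) / 13) · (23n/(13e))^(23n).
This matches Γ(23n+1)/13^(23n+1) with Stirling applied to Γ.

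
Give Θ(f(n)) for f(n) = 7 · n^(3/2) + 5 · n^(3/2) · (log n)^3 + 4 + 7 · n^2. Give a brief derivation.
f(n) ∈ Θ(n^2)

Compare the terms by growth order. For large n, n^a · (log n)^b dominates n^a' · (log n)^b' iff a > a', or (a = a' and b > b'). Ranking the 4 terms shows the dominant one is 7 · n^2. Hence f(n) ∈ Θ(n^2).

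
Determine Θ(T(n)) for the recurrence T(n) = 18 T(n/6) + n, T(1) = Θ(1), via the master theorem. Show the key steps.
T(n) = Θ(n^(log_6 18))

Master theorem: compare f(n) = n to n^(log_6 18) where log_6 18 ≈ 1.613. Since 1 < log_6 18, we have f(n) = O(n^(log_6 18 − ε)) for some ε > 0 — Case 1. Hence T(n) = Θ(n^(log_6 18)).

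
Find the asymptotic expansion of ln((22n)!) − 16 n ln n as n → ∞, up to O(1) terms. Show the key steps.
ln((22n)!) − 16 n ln n = 6 n ln n + 22(ln 22 − 1) n + (1/2) ln(2π·22n) + O(1/n)

Stirling: ln((22n)!) = 22n ln(22n) − 22n + (1/2) ln(2π·22n) + O(1/n).
Expand 22n ln(22n) = 22n (ln n + ln 22) = 22n ln n + 22n ln 22.
Subtract 16n ln n: leading term is (22 − 16) n ln n = 6 n ln n. The next term is 22n ln 22 − 22n = 22(ln 22 − 1) n. Then the (1/2) ln(2π·22n) correction.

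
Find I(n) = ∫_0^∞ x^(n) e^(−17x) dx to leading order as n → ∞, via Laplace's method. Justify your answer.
I(n) ~ (sqrt(2π·n) / 17) · (n/(17e))^(n)

Write the integrand as exp(n ln x − 17x) and set f(x) = n ln x − 17x. Then f'(x) = n/x − 17 = 0 at x* = n/17, and f''(x*) = −n/x*^2 = −17^2/(n). Laplace's method (interior maximum) gives
  I(n) ~ e^(f(x*)) · sqrt(2π / |f''(x*)|)
        = exp(n ln(n/17) − n) · sqrt(2π · n / 17^2)
        = (n/17)^(n) e^(−n) · sqrt(2π·n) / 17
        = (sqrt(2π·n) / 17) · (n/(17e))^(n).
This matches Γ(n+1)/17^(n+1) with Stirling applied to Γ.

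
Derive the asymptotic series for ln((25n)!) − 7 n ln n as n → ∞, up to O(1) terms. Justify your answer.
ln((25n)!) − 7 n ln n = 18 n ln n + 25(ln 25 − 1) n + (1/2) ln(2π·25n) + O(1/n)

Stirling: ln((25n)!) = 25n ln(25n) − 25n + (1/2) ln(2π·25n) + O(1/n).
Expand 25n ln(25n) = 25n (ln n + ln 25) = 25n ln n + 25n ln 25.
Subtract 7n ln n: leading term is (25 − 7) n ln n = 18 n ln n. The next term is 25n ln 25 − 25n = 25(ln 25 − 1) n. Then the (1/2) ln(2π·25n) correction.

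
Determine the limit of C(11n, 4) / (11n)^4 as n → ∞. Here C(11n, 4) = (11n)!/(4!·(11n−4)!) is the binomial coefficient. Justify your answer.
lim = 1/4! = 1/24

With N = 11n → ∞: C(N, 4) / N^4 = [N(N−1)…(N−3)] / (4! · N^4) = (1/4!) · 1 · (1 − 1/(11n)) · (1 − 2/(11n)) · (1 − 3/(11n)). Each factor → 1 as N → ∞, so the limit is 1/4! = 1/24.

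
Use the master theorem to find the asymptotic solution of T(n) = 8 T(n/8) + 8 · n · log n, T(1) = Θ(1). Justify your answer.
T(n) = Θ(n · (log n)^2)

Here log_8 8 = 1 and f(n) = 8 · n · log n = Θ(n^(log_8 8) · (log n)^1). This is the extended Case 2 of the master theorem (f matches the critical exponent up to log factors), giving T(n) = Θ(n^(log_8 8) · (log n)^(1+1)) = Θ(n · (log n)^2).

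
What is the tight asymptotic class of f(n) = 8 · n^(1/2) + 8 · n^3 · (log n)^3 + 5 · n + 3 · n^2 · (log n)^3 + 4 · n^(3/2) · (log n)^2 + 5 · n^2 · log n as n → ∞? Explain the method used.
f(n) ∈ Θ(n^3 · (log n)^3)

Compare the terms by growth order. For large n, n^a · (log n)^b dominates n^a' · (log n)^b' iff a > a', or (a = a' and b > b'). Ranking the 6 terms shows the dominant one is 8 · n^3 · (log n)^3. Hence f(n) ∈ Θ(n^3 · (log n)^3).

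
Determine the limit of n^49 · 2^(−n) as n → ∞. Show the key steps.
lim = 0

Exponentials with base > 1 dominate every fixed polynomial: for any fixed c, n^c / 2^n → 0 as n → ∞ (e.g. by the ratio test, or by writing 2^n = e^(n ln 2) and noting e^(n ln 2) / n^c → ∞). Hence n^49 · 2^(−n) = n^49 / 2^n → 0.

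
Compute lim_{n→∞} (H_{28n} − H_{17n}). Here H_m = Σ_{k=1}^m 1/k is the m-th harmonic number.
lim = ln(28/17)

Euler-Maclaurin gives H_m = ln m + γ + 1/(2m) + O(1/m^2). The γ and O(1/m) terms cancel in the difference:
  H_{28n} − H_{17n} = ln(28n) − ln(17n) + O(1/n) = ln(28/17) + O(1/n).
Hence the limit is ln(28/17).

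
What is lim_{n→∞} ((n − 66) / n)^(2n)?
lim = e^(−132)

Rewrite as (1 − 66/n)^(2n). By the standard limit (1 + x/n)^n → e^x, we have (1 − 66/n)^n → e^(−66), and raising to the 2nd power gives e^(−132).
More precisely, ln[(1 − 66/n)^(2n)] = 2n · ln(1 − 66/n) = 2n · (-66/n + O(1/n^2)) = -132 + O(1/n) → -132.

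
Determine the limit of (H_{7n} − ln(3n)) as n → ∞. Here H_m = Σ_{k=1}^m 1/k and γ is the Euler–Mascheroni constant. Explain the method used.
lim = ln(7/3) + γ

By Euler-Maclaurin, H_m = ln m + γ + O(1/m). So
  H_{7n} − ln(3n) = ln(7n) + γ − ln(3n) + O(1/n)
                       = ln(7/3) + γ + O(1/n).
Hence the limit is ln(7/3) + γ.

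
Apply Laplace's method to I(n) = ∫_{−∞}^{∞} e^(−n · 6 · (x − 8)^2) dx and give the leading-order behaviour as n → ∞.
I(n) = sqrt(π/(6n))

Here φ(x) = 6 · (x − 8)^2 has its unique minimum at x* = 8 with φ(x*) = 0 and φ''(x*) = 12. Laplace's method gives
  I(n) ~ e^(−n φ(x*)) · sqrt(2π / (n · φ''(x*))) = sqrt(2π / (12n)) = sqrt(π/(6n)).
This is exact: substituting u = (x − 8)·sqrt(6n) gives I(n) = (1/sqrt(6n)) ∫_{−∞}^{∞} e^(−u^2) du = sqrt(π/(6n)).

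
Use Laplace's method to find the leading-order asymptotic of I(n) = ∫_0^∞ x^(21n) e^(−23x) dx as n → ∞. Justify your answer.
I(n) ~ (sqrt(2π·21n) / 23) · (21n/(23e))^(21n)

Write the integrand as exp(21n ln x − 23x) and set f(x) = 21n ln x − 23x. Then f'(x) = 21n/x − 23 = 0 at x* = 21n/23, and f''(x*) = −21n/x*^2 = −23^2/(21n). Laplace's method (interior maximum) gives
  I(n) ~ e^(f(x*)) · sqrt(2π / |f''(x*)|)
        = exp(21n ln(21n/23) − 21n) · sqrt(2π · 21n / 23^2)
        = (21n/23)^(21n) e^(−21n) · sqrt(2π·21n) / 23
        = (sqrt(2π·21n) / 23) · (21n/(23e))^(21n).
This matches Γ(21n+1)/23^(21n+1) with Stirling applied to Γ.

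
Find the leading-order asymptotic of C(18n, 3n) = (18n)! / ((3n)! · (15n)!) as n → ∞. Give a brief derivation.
C(18n, 3n) ~ (46656/3125)^(3n) · sqrt(3/(5π·3n))

Write N = 3n. Apply Stirling to each factorial:
  (6N)! ~ sqrt(2π·6N) · (6N/e)^(6N),
  N! ~ sqrt(2π N) · (N/e)^N,
  (5N)! ~ sqrt(2π·5N) · (5N/e)^(5N).
The exponential factors combine to (6N)^(6N) / (N^N · (5N)^(5N)) = 6^(6N)/5^(5N) = (6^6/5^5)^N = (46656/3125)^N.
The square-root prefactors combine to sqrt(2π·6N) / (sqrt(2π N)·sqrt(2π·5N)) = sqrt(6 / (2π·5·N)) = sqrt(3/(5π·3n)).
Substituting N = 3n: C(18n, 3n) ~ (46656/3125)^(3n) · sqrt(3/(5π·3n)).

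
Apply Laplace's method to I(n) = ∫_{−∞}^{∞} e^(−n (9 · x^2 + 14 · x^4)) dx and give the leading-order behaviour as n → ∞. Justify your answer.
I(n) ~ sqrt(π/(9n))

φ(x) = 9 · x^2 + 14 · x^4 has its unique global minimum at x* = 0 (since φ'(x) = 18x + 56x^3 = 0 only at x = 0 for real x with both coefficients positive, and φ → ∞ as |x| → ∞). At x* = 0, φ(0) = 0 and φ''(0) = 18. Laplace's method then gives
  I(n) ~ sqrt(2π / (n · φ''(0))) · e^(−n φ(0)) = sqrt(2π / (18n)) = sqrt(π/(9n)).
The 14 · x^4 term contributes only at subleading order (an O(1/n) relative correction).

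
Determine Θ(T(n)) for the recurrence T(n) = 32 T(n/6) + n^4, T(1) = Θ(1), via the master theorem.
T(n) = Θ(n^4)

log_6 32 ≈ 1.934. f(n) = n^4 dominates n^(log_6 32) since 4 > 1.934, and the regularity condition a·f(n/b) = 32·(n/6)^4 = (32/1296)·n^4 ≤ c·f(n) holds with c = 32/1296 ≈ 0.0247 < 1. So this is Case 3: T(n) = Θ(f(n)) = Θ(n^4).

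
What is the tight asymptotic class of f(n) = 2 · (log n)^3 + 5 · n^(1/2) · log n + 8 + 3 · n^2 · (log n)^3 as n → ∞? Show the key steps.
f(n) ∈ Θ(n^2 · (log n)^3)

Compare the terms by growth order. For large n, n^a · (log n)^b dominates n^a' · (log n)^b' iff a > a', or (a = a' and b > b'). Ranking the 4 terms shows the dominant one is 3 · n^2 · (log n)^3. Hence f(n) ∈ Θ(n^2 · (log n)^3).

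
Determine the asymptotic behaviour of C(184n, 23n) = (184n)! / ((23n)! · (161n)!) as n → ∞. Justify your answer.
C(184n, 23n) ~ (16777216/823543)^(23n) · sqrt(4/(7π·23n))

Write N = 23n. Apply Stirling to each factorial:
  (8N)! ~ sqrt(2π·8N) · (8N/e)^(8N),
  N! ~ sqrt(2π N) · (N/e)^N,
  (7N)! ~ sqrt(2π·7N) · (7N/e)^(7N).
The exponential factors combine to (8N)^(8N) / (N^N · (7N)^(7N)) = 8^(8N)/7^(7N) = (8^8/7^7)^N = (16777216/823543)^N.
The square-root prefactors combine to sqrt(2π·8N) / (sqrt(2π N)·sqrt(2π·7N)) = sqrt(8 / (2π·7·N)) = sqrt(4/(7π·23n)).
Substituting N = 23n: C(184n, 23n) ~ (16777216/823543)^(23n) · sqrt(4/(7π·23n)).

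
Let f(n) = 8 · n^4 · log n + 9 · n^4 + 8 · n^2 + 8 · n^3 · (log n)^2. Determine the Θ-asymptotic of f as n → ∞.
f(n) ∈ Θ(n^4 · log n)

Compare the terms by growth order. For large n, n^a · (log n)^b dominates n^a' · (log n)^b' iff a > a', or (a = a' and b > b'). Ranking the 4 terms shows the dominant one is 8 · n^4 · log n. Hence f(n) ∈ Θ(n^4 · log n).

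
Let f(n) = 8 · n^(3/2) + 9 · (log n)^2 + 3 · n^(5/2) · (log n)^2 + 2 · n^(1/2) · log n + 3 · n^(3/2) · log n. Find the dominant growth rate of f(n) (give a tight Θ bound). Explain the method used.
f(n) ∈ Θ(n^(5/2) · (log n)^2)

Compare the terms by growth order. For large n, n^a · (log n)^b dominates n^a' · (log n)^b' iff a > a', or (a = a' and b > b'). Ranking the 5 terms shows the dominant one is 3 · n^(5/2) · (log n)^2. Hence f(n) ∈ Θ(n^(5/2) · (log n)^2).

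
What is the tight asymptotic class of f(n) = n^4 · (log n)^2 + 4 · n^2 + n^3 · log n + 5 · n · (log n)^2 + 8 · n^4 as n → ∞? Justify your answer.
f(n) ∈ Θ(n^4 · (log n)^2)

Compare the terms by growth order. For large n, n^a · (log n)^b dominates n^a' · (log n)^b' iff a > a', or (a = a' and b > b'). Ranking the 5 terms shows the dominant one is n^4 · (log n)^2. Hence f(n) ∈ Θ(n^4 · (log n)^2).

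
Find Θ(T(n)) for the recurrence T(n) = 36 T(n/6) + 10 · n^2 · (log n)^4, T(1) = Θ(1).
T(n) = Θ(n^2 · (log n)^5)

Here log_6 36 = 2 and f(n) = 10 · n^2 · (log n)^4 = Θ(n^(log_6 36) · (log n)^4). This is the extended Case 2 of the master theorem (f matches the critical exponent up to log factors), giving T(n) = Θ(n^(log_6 36) · (log n)^(4+1)) = Θ(n^2 · (log n)^5).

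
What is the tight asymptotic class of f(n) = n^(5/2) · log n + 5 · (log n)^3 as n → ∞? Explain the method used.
f(n) ∈ Θ(n^(5/2) · log n)

Compare the terms by growth order. For large n, n^a · (log n)^b dominates n^a' · (log n)^b' iff a > a', or (a = a' and b > b'). Ranking the 2 terms shows the dominant one is n^(5/2) · log n. Hence f(n) ∈ Θ(n^(5/2) · log n).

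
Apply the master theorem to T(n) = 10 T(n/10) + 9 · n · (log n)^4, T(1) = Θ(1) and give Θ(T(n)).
T(n) = Θ(n · (log n)^5)

Here log_10 10 = 1 and f(n) = 9 · n · (log n)^4 = Θ(n^(log_10 10) · (log n)^4). This is the extended Case 2 of the master theorem (f matches the critical exponent up to log factors), giving T(n) = Θ(n^(log_10 10) · (log n)^(4+1)) = Θ(n · (log n)^5).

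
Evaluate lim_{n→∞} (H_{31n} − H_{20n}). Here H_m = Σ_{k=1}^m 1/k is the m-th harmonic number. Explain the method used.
lim = ln(31/20)

Euler-Maclaurin gives H_m = ln m + γ + 1/(2m) + O(1/m^2). The γ and O(1/m) terms cancel in the difference:
  H_{31n} − H_{20n} = ln(31n) − ln(20n) + O(1/n) = ln(31/20) + O(1/n).
Hence the limit is ln(31/20).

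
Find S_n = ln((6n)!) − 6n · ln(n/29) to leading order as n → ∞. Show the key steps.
S_n ~ 6n · (ln 174 − 1) + O(ln n)

Stirling: ln((6n)!) = 6n ln(6n) − 6n + O(ln n).
  S_n = 6n ln(6n) − 6n − 6n ln(n/29) + O(ln n)
      = 6n ln(6n) − 6n ln n + 6n ln 29 − 6n + O(ln n)
      = 6n ln 6 + 6n ln 29 − 6n + O(ln n)
      = 6n (ln 174 − 1) + O(ln n).
Numerically ln(174) − 1 ≈ 4.1591.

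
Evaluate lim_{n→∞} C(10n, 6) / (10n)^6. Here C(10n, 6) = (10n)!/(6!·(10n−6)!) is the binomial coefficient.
lim = 1/6! = 1/720

With N = 10n → ∞: C(N, 6) / N^6 = [N(N−1)…(N−5)] / (6! · N^6) = (1/6!) · 1 · (1 − 1/(10n)) · … · (1 − 5/(10n)). Each factor → 1 as N → ∞, so the limit is 1/6! = 1/720.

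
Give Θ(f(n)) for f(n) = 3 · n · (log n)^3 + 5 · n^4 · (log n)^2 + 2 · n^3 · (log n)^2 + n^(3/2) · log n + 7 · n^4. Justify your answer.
f(n) ∈ Θ(n^4 · (log n)^2)

Compare the terms by growth order. For large n, n^a · (log n)^b dominates n^a' · (log n)^b' iff a > a', or (a = a' and b > b'). Ranking the 5 terms shows the dominant one is 5 · n^4 · (log n)^2. Hence f(n) ∈ Θ(n^4 · (log n)^2).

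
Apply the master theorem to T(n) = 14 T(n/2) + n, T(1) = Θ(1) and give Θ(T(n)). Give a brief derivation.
T(n) = Θ(n^(log_2 14))

Master theorem: compare f(n) = n to n^(log_2 14) where log_2 14 ≈ 3.807. Since 1 < log_2 14, we have f(n) = O(n^(log_2 14 − ε)) for some ε > 0 — Case 1. Hence T(n) = Θ(n^(log_2 14)).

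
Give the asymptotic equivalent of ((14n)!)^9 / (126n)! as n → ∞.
((14n)!)^9/(126n)! ~ ((2π·14n)^(8/2) / 3) · 9^(−9·14n)  →  0

Write N = 14n. Stirling: N! ~ sqrt(2π N)(N/e)^N and (9N)! ~ sqrt(2π·9N)·(9N/e)^(9N).
  (N!)^9/(9N)! ~ (2π N)^(9/2) (N/e)^(9N) / [sqrt(2π·9N) (9N/e)^(9N)]
     = (2π N)^(9/2) / sqrt(2π·9N) · (N/(9N))^(9N)
     = (2π N)^((9−1)/2) / 3 · 9^(−9N).
Since 9^9 > 1, the factor 9^(−9N) decays exponentially, so the ratio → 0. Substituting N = 14n gives the stated form.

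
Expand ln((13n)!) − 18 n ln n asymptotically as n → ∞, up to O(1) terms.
ln((13n)!) − 18 n ln n = −5 n ln n + 13(ln 13 − 1) n + (1/2) ln(2π·13n) + O(1/n)

Stirling: ln((13n)!) = 13n ln(13n) − 13n + (1/2) ln(2π·13n) + O(1/n).
Expand 13n ln(13n) = 13n (ln n + ln 13) = 13n ln n + 13n ln 13.
Subtract 18n ln n: leading term is (13 − 18) n ln n = −5 n ln n. The next term is 13n ln 13 − 13n = 13(ln 13 − 1) n. Then the (1/2) ln(2π·13n) correction.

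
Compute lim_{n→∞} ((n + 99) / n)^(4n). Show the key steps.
lim = e^396

Rewrite as (1 + 99/n)^(4n). By the standard limit (1 + x/n)^n → e^x, we have (1 + 99/n)^n → e^99, and raising to the 4th power gives e^396.
More precisely, ln[(1 + 99/n)^(4n)] = 4n · ln(1 + 99/n) = 4n · (99/n + O(1/n^2)) = 396 + O(1/n) → 396.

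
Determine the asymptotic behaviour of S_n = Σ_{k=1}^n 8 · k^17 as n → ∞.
S_n ~ 4 · n^18 / 9

By integral comparison (Euler-Maclaurin), Σ_{k=1}^n 8 · k^17 = 8 · ∫_0^n x^17 dx + O(n^17) = 8 · n^18/18 = 4 · n^18 / 9 + O(n^17). (Equivalently, Faulhaber's formula gives the same leading term.)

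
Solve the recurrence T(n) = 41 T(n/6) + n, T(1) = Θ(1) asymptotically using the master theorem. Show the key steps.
T(n) = Θ(n^(log_6 41))

Master theorem: compare f(n) = n to n^(log_6 41) where log_6 41 ≈ 2.073. Since 1 < log_6 41, we have f(n) = O(n^(log_6 41 − ε)) for some ε > 0 — Case 1. Hence T(n) = Θ(n^(log_6 41)).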